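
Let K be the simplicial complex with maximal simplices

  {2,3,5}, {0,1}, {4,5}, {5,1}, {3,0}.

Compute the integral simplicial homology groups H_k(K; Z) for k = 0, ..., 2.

Fix the vertex order 0 < 1 < 2 < 3 < 4 < 5 and write every simplex with vertices in increasing order. Then dim K = 2 and the simplices of K are:

  0-simplices (6): [0], [1], [2], [3], [4], [5]
  1-simplices (7): [0,1], [0,3], [1,5], [2,3], [2,5], [3,5], [4,5]
  2-simplices (1): [2,3,5]

so the chain groups are C_0 ≅ Z^6, C_1 ≅ Z^7, C_2 ≅ Z^1.

∂_1: C_1 → C_0 maps an edge to its endpoints' difference, ∂[p,q] = q − p.
As a 6×7 matrix over Z this has rank 5, with invariant factors (1,1,1,1,1).

The boundary map ∂_2: C_2 → C_1 sends each 2-simplex [p,q,r] to [q,r] − [p,r] + [p,q]. For instance
  ∂[2,3,5] = [3,5] − [2,5] + [2,3].
As a 7×1 matrix over Z this has rank 1, with invariant factors (1).

Computing H_k = (kernel of ∂_k) / (image of ∂_{k+1}):

  H_0: rank C_0 − rank ∂_1 = 6 − 5 = 1, and the invariant factors of ∂_1 are all 1, so H_0 ≅ Z.
  H_1: rank ker ∂_1 − rank ∂_2 = (7 − 5) − 1 = 1, and the invariant factors of ∂_2 are all 1, so H_1 ≅ Z.
  H_2: rank ker ∂_2 − rank ∂_3 = (1 − 1) − 0 = 0, and there is no ∂_3, so H_2 ≅ 0.

As a check, the Euler characteristic is 6 − 7 + 1 = 0, which agrees with 1 − 1 + 0 = 0.

H_0 ≅ Z,  H_1 ≅ Z,  H_2 = 0.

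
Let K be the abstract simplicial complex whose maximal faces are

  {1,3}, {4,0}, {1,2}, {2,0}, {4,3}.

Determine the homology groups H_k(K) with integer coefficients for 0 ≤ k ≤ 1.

H_0 ≅ Z,  H_1 ≅ Z.

Fix the vertex order 0 < 1 < 2 < 3 < 4 and write every simplex with vertices in increasing order. Then dim K = 1 and the simplices of K are:

  0-simplices (5): [0], [1], [2], [3], [4]
  1-simplices (5): [0,2], [0,4], [1,2], [1,3], [3,4]

giving chain groups C_0 ≅ Z^5, C_1 ≅ Z^5.

∂_1: C_1 → C_0 maps an edge to its endpoints' difference, ∂[p,q] = q − p.
As a 5×5 matrix over Z this has rank 4, with invariant factors (1,1,1,1).

Computing H_k = (kernel of ∂_k) / (image of ∂_{k+1}):

  H_0: rank C_0 − rank ∂_1 = 5 − 4 = 1, and the invariant factors of ∂_1 are all 1, so H_0 = Z.
  H_1: rank ker ∂_1 − rank ∂_2 = (5 − 4) − 0 = 1, and there is no ∂_2, so H_1 = Z.

As a check, the Euler characteristic is 5 − 5 = 0, which agrees with 1 − 1 = 0.
(K is a triangulation of the circle S^1.)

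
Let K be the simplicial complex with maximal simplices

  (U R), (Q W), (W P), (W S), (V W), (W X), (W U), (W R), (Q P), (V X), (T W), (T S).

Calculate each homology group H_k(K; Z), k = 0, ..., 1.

H_0 = Z,  H_1 = Z^4.

Order the vertices as P < Q < R < S < T < U < V < W < X. Listing each simplex with vertices in this order, K has dimension 1 with simplices:

  0-simplices (9): P, Q, R, S, T, U, V, W, X
  1-simplices (12): PQ, PW, QW, RU, RW, ST, SW, TW, UW, VW, VX, WX

giving chain groups C_0 ≅ Z^9, C_1 ≅ Z^12.

∂_1: C_1 → C_0 sends each edge [p,q] (with p < q) to q − p. For instance
  ∂UW = W − U.
As a 9×12 matrix over Z this has rank 8, with invariant factors (1,1,1,1,1,1,1,1).

From H_k ≅ ker(∂_k) / im(∂_{k+1}) we obtain:

  H_0: rank C_0 − rank ∂_1 = 9 − 8 = 1, and the invariant factors of ∂_1 are all 1, so H_0 = Z.
  H_1: rank ker ∂_1 − rank ∂_2 = (12 − 8) − 0 = 4, and there is no ∂_2, so H_1 = Z^4.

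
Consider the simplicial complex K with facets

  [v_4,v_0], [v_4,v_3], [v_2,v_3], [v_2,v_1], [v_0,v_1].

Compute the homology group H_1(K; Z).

H_1 = Z.

We work with the vertex ordering v_0 < v_1 < v_2 < v_3 < v_4. The simplices of K, each written with vertices in increasing order, are:

  0-simplices (5): [v_0], [v_1], [v_2], [v_3], [v_4]
  1-simplices (5): [v_0,v_1], [v_0,v_4], [v_1,v_2], [v_2,v_3], [v_3,v_4]

giving chain groups C_0 ≅ Z^5, C_1 ≅ Z^5.

Boundary ∂_1: C_1 → C_0 maps an edge to its endpoints' difference, ∂[p,q] = q − p. For instance
  ∂[v_1,v_2] = [v_2] − [v_1].
The 5×5 boundary matrix has rank 4 and Smith normal form diag(1,1,1,1).

Computing H_k = (kernel of ∂_k) / (image of ∂_{k+1}):

  H_1: rank ker ∂_1 − rank ∂_2 = (5 − 4) − 0 = 1, and there is no ∂_2, so H_1 = Z.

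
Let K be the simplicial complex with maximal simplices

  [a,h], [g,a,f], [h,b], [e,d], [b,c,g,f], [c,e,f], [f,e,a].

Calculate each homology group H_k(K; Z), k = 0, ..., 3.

H_0 ≅ Z,  H_1 ≅ Z,  H_2 = 0,  H_3 = 0.

We work with the vertex ordering a < b < c < d < e < f < g < h. The simplices of K, each written with vertices in increasing order, are:

  0-simplices (8): a, b, c, d, e, f, g, h
  1-simplices (14): ae, af, ag, ah, bc, bf, bg, bh, ce, cf, cg, de, ef, fg
  2-simplices (7): aef, afg, bcf, bcg, bfg, cef, cfg
  3-simplices (1): bcfg

giving chain groups C_0 ≅ Z^8, C_1 ≅ Z^14, C_2 ≅ Z^7, C_3 ≅ Z^1.

The boundary map ∂_1: C_1 → C_0 maps an edge to its endpoints' difference, ∂[p,q] = q − p.
The 8×14 boundary matrix has rank 7 and Smith normal form diag(1,1,1,1,1,1,1).

∂_2: C_2 → C_1 sends each 2-simplex [p,q,r] to [q,r] − [p,r] + [p,q]. For instance
  ∂bcf = cf − bf + bc,
  ∂bfg = fg − bg + bf.
The resulting 14×7 matrix has rank 6, and its Smith normal form has invariant factors (1,1,1,1,1,1).

∂_3: C_3 → C_2 sends each 3-simplex σ to the alternating sum Σ_i (−1)^i (σ with its i-th vertex removed). For instance
  ∂bcfg = cfg − bfg + bcg − bcf.
This gives a 7×1 integer matrix of rank 1; reducing to Smith normal form yields diagonal entries (1).

Now H_k = ker ∂_k / im ∂_{k+1}, so:

  H_0: rank C_0 − rank ∂_1 = 8 − 7 = 1, and the invariant factors of ∂_1 are all 1, so H_0 = Z.
  H_1: rank ker ∂_1 − rank ∂_2 = (14 − 7) − 6 = 1, and the invariant factors of ∂_2 are all 1, so H_1 = Z.
  H_2: rank ker ∂_2 − rank ∂_3 = (7 − 6) − 1 = 0, and the invariant factors of ∂_3 are all 1, so H_2 = 0.
  H_3: rank ker ∂_3 − rank ∂_4 = (1 − 1) − 0 = 0, and there is no ∂_4, so H_3 = 0.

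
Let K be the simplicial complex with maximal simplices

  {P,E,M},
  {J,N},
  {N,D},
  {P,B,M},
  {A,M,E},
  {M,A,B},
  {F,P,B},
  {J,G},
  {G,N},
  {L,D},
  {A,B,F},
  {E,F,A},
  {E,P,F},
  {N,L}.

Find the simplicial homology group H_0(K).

H_0 ≅ Z^2.

Order the vertices as A < B < D < E < F < G < J < L < M < N < P. Listing each simplex with vertices in this order, K has dimension 2 with simplices:

  0-simplices (11): A, B, D, E, F, G, J, L, M, N, P
  1-simplices (18): AB, AE, AF, AM, BF, BM, BP, DL, DN, EF, EM, EP, FP, GJ, GN, JN, LN, MP
  2-simplices (8): ABF, ABM, AEF, AEM, BFP, BMP, EFP, EMP

Hence C_0 ≅ Z^11, C_1 ≅ Z^18, C_2 ≅ Z^8.

The boundary map ∂_1: C_1 → C_0 sends each edge [p,q] (with p < q) to q − p. For instance
  ∂DN = N − D.
This gives a 11×18 integer matrix of rank 9; reducing to Smith normal form yields diagonal entries (1,1,1,1,1,1,1,1,1).

The boundary map ∂_2: C_2 → C_1 sends each 2-simplex [p,q,r] to [q,r] − [p,r] + [p,q]. For instance
  ∂ABF = BF − AF + AB,
  ∂EFP = FP − EP + EF.
This gives a 18×8 integer matrix of rank 7; reducing to Smith normal form yields diagonal entries (1,1,1,1,1,1,1).

Reading off H_k = ker ∂_k / im ∂_{k+1}:

  H_0: rank C_0 − rank ∂_1 = 11 − 9 = 2, and the invariant factors of ∂_1 are all 1, so H_0 = Z^2.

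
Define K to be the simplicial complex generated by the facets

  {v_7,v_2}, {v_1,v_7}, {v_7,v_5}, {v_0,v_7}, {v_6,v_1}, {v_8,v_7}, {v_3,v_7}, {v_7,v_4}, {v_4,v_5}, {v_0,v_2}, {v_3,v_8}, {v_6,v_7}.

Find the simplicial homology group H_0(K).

H_0 ≅ Z.

Take the total order v_0 < v_1 < v_2 < v_3 < v_4 < v_5 < v_6 < v_7 < v_8 on the vertex set. Then K (dimension 1) consists of the simplices:

  0-simplices (9): [v_0], [v_1], [v_2], [v_3], [v_4], [v_5], [v_6], [v_7], [v_8]
  1-simplices (12): [v_0,v_2], [v_0,v_7], [v_1,v_6], [v_1,v_7], [v_2,v_7], [v_3,v_7], [v_3,v_8], [v_4,v_5], [v_4,v_7], [v_5,v_7], [v_6,v_7], [v_7,v_8]

Hence C_0 ≅ Z^9, C_1 ≅ Z^12.

∂_1: C_1 → C_0 is given by ∂[p,q] = [q] − [p]. For instance
  ∂[v_0,v_2] = [v_2] − [v_0].
As a 9×12 matrix over Z this has rank 8, with invariant factors (1,1,1,1,1,1,1,1).

From H_k ≅ ker(∂_k) / im(∂_{k+1}) we obtain:

  H_0: rank C_0 − rank ∂_1 = 9 − 8 = 1, and the invariant factors of ∂_1 are all 1, so H_0 ≅ Z.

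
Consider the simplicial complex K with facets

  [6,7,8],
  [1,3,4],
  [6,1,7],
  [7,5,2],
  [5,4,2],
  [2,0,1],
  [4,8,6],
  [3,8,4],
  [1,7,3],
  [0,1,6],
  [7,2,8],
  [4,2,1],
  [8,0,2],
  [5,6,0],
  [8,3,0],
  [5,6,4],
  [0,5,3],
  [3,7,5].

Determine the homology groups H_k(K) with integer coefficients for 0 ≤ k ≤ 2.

H_0 ≅ Z,  H_1 ≅ Z^2,  H_2 ≅ Z.

Take the total order 0 < 1 < 2 < 3 < 4 < 5 < 6 < 7 < 8 on the vertex set. Then K (dimension 2) consists of the simplices:

  0-simplices (9): [0], [1], [2], [3], [4], [5], [6], [7], [8]
  1-simplices (27): (27 of them)
  2-simplices (18): [0,1,2], [0,1,6], [0,2,8], [0,3,5], [0,3,8], [0,5,6], [1,2,4], [1,3,4], [1,3,7], [1,6,7], [2,4,5], [2,5,7], [2,7,8], [3,4,8], [3,5,7], [4,5,6], [4,6,8], [6,7,8]

giving chain groups C_0 ≅ Z^9, C_1 ≅ Z^27, C_2 ≅ Z^18.

Boundary ∂_1: C_1 → C_0 is given by ∂[p,q] = [q] − [p].
The resulting 9×27 matrix has rank 8, and its Smith normal form has invariant factors (1,1,1,1,1,1,1,1).

∂_2: C_2 → C_1 acts by ∂[p,q,r] = [q,r] − [p,r] + [p,q]. For instance
  ∂[0,1,2] = [1,2] − [0,2] + [0,1],
  ∂[1,3,7] = [3,7] − [1,7] + [1,3].
This gives a 27×18 integer matrix of rank 17; reducing to Smith normal form yields diagonal entries (1,1,1,1,1,1,1,1,1,1,1,1,1,1,1,1,1).

Computing H_k = (kernel of ∂_k) / (image of ∂_{k+1}):

  H_0: rank C_0 − rank ∂_1 = 9 − 8 = 1, and the invariant factors of ∂_1 are all 1, so H_0 ≅ Z.
  H_1: rank ker ∂_1 − rank ∂_2 = (27 − 8) − 17 = 2, and the invariant factors of ∂_2 are all 1, so H_1 ≅ Z^2.
  H_2: rank ker ∂_2 − rank ∂_3 = (18 − 17) − 0 = 1, and there is no ∂_3, so H_2 ≅ Z.

As a check, the Euler characteristic is 9 − 27 + 18 = 0, which agrees with 1 − 2 + 1 = 0.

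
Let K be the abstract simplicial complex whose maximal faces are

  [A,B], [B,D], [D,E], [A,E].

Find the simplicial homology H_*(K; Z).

Fix the vertex order A < B < D < E and write every simplex with vertices in increasing order. Then dim K = 1 and the simplices of K are:

  0-simplices (4): A, B, D, E
  1-simplices (4): AB, AE, BD, DE

Hence C_0 ≅ Z^4, C_1 ≅ Z^4.

∂_1: C_1 → C_0 is given by ∂[p,q] = [q] − [p]. For instance
  ∂AE = E − A.
The 4×4 boundary matrix has rank 3 and Smith normal form diag(1,1,1).

Now H_k = ker ∂_k / im ∂_{k+1}, so:

  H_0: rank C_0 − rank ∂_1 = 4 − 3 = 1, and the invariant factors of ∂_1 are all 1, so H_0 ≅ Z.
  H_1: rank ker ∂_1 − rank ∂_2 = (4 − 3) − 0 = 1, and there is no ∂_2, so H_1 ≅ Z.

H_0 = Z,  H_1 = Z.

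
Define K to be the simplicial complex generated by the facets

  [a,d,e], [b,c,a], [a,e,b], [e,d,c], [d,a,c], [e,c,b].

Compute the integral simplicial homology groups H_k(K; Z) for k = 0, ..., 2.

H_0 ≅ Z,  H_1 = 0,  H_2 ≅ Z.

We work with the vertex ordering a < b < c < d < e. The simplices of K, each written with vertices in increasing order, are:

  0-simplices (5): a, b, c, d, e
  1-simplices (9): ab, ac, ad, ae, bc, be, cd, ce, de
  2-simplices (6): abc, abe, acd, ade, bce, cde

Hence C_0 ≅ Z^5, C_1 ≅ Z^9, C_2 ≅ Z^6.

The boundary map ∂_1: C_1 → C_0 is given by ∂[p,q] = [q] − [p].
As a 5×9 matrix over Z this has rank 4, with invariant factors (1,1,1,1).

The boundary map ∂_2: C_2 → C_1 maps a triangle to the signed sum of its edges. For instance
  ∂bce = ce − be + bc,
  ∂abe = be − ae + ab.
The 9×6 boundary matrix has rank 5 and Smith normal form diag(1,1,1,1,1).

From H_k ≅ ker(∂_k) / im(∂_{k+1}) we obtain:

  H_0: rank C_0 − rank ∂_1 = 5 − 4 = 1, and the invariant factors of ∂_1 are all 1, so H_0 ≅ Z.
  H_1: rank ker ∂_1 − rank ∂_2 = (9 − 4) − 5 = 0, and the invariant factors of ∂_2 are all 1, so H_1 ≅ 0.
  H_2: rank ker ∂_2 − rank ∂_3 = (6 − 5) − 0 = 1, and there is no ∂_3, so H_2 ≅ Z.

(K is a triangulation of the 2-sphere S^2.)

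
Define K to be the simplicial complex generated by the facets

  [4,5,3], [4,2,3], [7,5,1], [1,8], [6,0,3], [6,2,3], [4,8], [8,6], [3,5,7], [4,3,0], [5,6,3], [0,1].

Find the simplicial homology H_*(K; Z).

Fix the vertex order 0 < 1 < 2 < 3 < 4 < 5 < 6 < 7 < 8 and write every simplex with vertices in increasing order. Then dim K = 2 and the simplices of K are:

  0-simplices (9): [0], [1], [2], [3], [4], [5], [6], [7], [8]
  1-simplices (19): [0,1], [0,3], [0,4], [0,6], [1,5], [1,7], [1,8], [2,3], [2,4], [2,6], [3,4], [3,5], [3,6], [3,7], [4,5], [4,8], [5,6], [5,7], [6,8]
  2-simplices (8): [0,3,4], [0,3,6], [1,5,7], [2,3,4], [2,3,6], [3,4,5], [3,5,6], [3,5,7]

so the chain groups are C_0 ≅ Z^9, C_1 ≅ Z^19, C_2 ≅ Z^8.

Boundary ∂_1: C_1 → C_0 maps an edge to its endpoints' difference, ∂[p,q] = q − p.
As a 9×19 matrix over Z this has rank 8, with invariant factors (1,1,1,1,1,1,1,1).

Boundary ∂_2: C_2 → C_1 maps a triangle to the signed sum of its edges. For instance
  ∂[3,5,6] = [5,6] − [3,6] + [3,5],
  ∂[3,5,7] = [5,7] − [3,7] + [3,5].
This gives a 19×8 integer matrix of rank 8; reducing to Smith normal form yields diagonal entries (1,1,1,1,1,1,1,1).

Computing H_k = (kernel of ∂_k) / (image of ∂_{k+1}):

  H_0: rank C_0 − rank ∂_1 = 9 − 8 = 1, and the invariant factors of ∂_1 are all 1, so H_0 ≅ Z.
  H_1: rank ker ∂_1 − rank ∂_2 = (19 − 8) − 8 = 3, and the invariant factors of ∂_2 are all 1, so H_1 ≅ Z^3.
  H_2: rank ker ∂_2 − rank ∂_3 = (8 − 8) − 0 = 0, and there is no ∂_3, so H_2 ≅ 0.

H_0 = Z,  H_1 = Z^3,  H_2 = 0.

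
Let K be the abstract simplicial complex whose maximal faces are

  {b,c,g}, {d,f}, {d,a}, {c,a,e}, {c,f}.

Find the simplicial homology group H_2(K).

H_2 = 0.

Fix the vertex order a < b < c < d < e < f < g and write every simplex with vertices in increasing order. Then dim K = 2 and the simplices of K are:

  0-simplices (7): a, b, c, d, e, f, g
  1-simplices (9): ac, ad, ae, bc, bg, ce, cf, cg, df
  2-simplices (2): ace, bcg

Hence C_0 ≅ Z^7, C_1 ≅ Z^9, C_2 ≅ Z^2.

∂_1: C_1 → C_0 maps an edge to its endpoints' difference, ∂[p,q] = q − p.
This gives a 7×9 integer matrix of rank 6; reducing to Smith normal form yields diagonal entries (1,1,1,1,1,1).

Boundary ∂_2: C_2 → C_1 sends each 2-simplex [p,q,r] to [q,r] − [p,r] + [p,q]. For instance
  ∂ace = ce − ae + ac,
  ∂bcg = cg − bg + bc.
This gives a 9×2 integer matrix of rank 2; reducing to Smith normal form yields diagonal entries (1,1).

From H_k ≅ ker(∂_k) / im(∂_{k+1}) we obtain:

  H_2: rank ker ∂_2 − rank ∂_3 = (2 − 2) − 0 = 0, and there is no ∂_3, so H_2 = 0.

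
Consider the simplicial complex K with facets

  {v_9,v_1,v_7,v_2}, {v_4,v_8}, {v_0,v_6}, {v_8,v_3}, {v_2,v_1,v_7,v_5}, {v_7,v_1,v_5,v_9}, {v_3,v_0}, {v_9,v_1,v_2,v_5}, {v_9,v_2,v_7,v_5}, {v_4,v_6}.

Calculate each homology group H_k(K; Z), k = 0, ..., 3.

H_0 ≅ Z^2,  H_1 ≅ Z,  H_2 = 0,  H_3 ≅ Z.

Order the vertices as v_0 < v_1 < v_2 < v_3 < v_4 < v_5 < v_6 < v_7 < v_8 < v_9. Listing each simplex with vertices in this order, K has dimension 3 with simplices:

  0-simplices (10): [v_0], [v_1], [v_2], [v_3], [v_4], [v_5], [v_6], [v_7], [v_8], [v_9]
  1-simplices (15): (15 of them)
  2-simplices (10): [v_1,v_2,v_5], [v_1,v_2,v_7], [v_1,v_2,v_9], [v_1,v_5,v_7], [v_1,v_5,v_9], [v_1,v_7,v_9], [v_2,v_5,v_7], [v_2,v_5,v_9], [v_2,v_7,v_9], [v_5,v_7,v_9]
  3-simplices (5): [v_1,v_2,v_5,v_7], [v_1,v_2,v_5,v_9], [v_1,v_2,v_7,v_9], [v_1,v_5,v_7,v_9], [v_2,v_5,v_7,v_9]

giving chain groups C_0 ≅ Z^10, C_1 ≅ Z^15, C_2 ≅ Z^10, C_3 ≅ Z^5.

Boundary ∂_1: C_1 → C_0 sends each edge [p,q] (with p < q) to q − p.
As a 10×15 matrix over Z this has rank 8, with invariant factors (1,1,1,1,1,1,1,1).

The boundary map ∂_2: C_2 → C_1 acts by ∂[p,q,r] = [q,r] − [p,r] + [p,q]. For instance
  ∂[v_1,v_5,v_7] = [v_5,v_7] − [v_1,v_7] + [v_1,v_5],
  ∂[v_1,v_5,v_9] = [v_5,v_9] − [v_1,v_9] + [v_1,v_5].
The resulting 15×10 matrix has rank 6, and its Smith normal form has invariant factors (1,1,1,1,1,1).

Boundary ∂_3: C_3 → C_2 sends each 3-simplex σ to the alternating sum Σ_i (−1)^i (σ with its i-th vertex removed). For instance
  ∂[v_1,v_5,v_7,v_9] = [v_5,v_7,v_9] − [v_1,v_7,v_9] + [v_1,v_5,v_9] − [v_1,v_5,v_7],
  ∂[v_2,v_5,v_7,v_9] = [v_5,v_7,v_9] − [v_2,v_7,v_9] + [v_2,v_5,v_9] − [v_2,v_5,v_7].
The resulting 10×5 matrix has rank 4, and its Smith normal form has invariant factors (1,1,1,1).

Computing H_k = (kernel of ∂_k) / (image of ∂_{k+1}):

  H_0: rank C_0 − rank ∂_1 = 10 − 8 = 2, and the invariant factors of ∂_1 are all 1, so H_0 = Z^2.
  H_1: rank ker ∂_1 − rank ∂_2 = (15 − 8) − 6 = 1, and the invariant factors of ∂_2 are all 1, so H_1 = Z.
  H_2: rank ker ∂_2 − rank ∂_3 = (10 − 6) − 4 = 0, and the invariant factors of ∂_3 are all 1, so H_2 = 0.
  H_3: rank ker ∂_3 − rank ∂_4 = (5 − 4) − 0 = 1, and there is no ∂_4, so H_3 = Z.

As a check, the Euler characteristic is 10 − 15 + 10 − 5 = 0, which agrees with 2 − 1 + 0 − 1 = 0.
(K is a triangulation of the disjoint union of the circle S^1 and the 3-sphere S^3.)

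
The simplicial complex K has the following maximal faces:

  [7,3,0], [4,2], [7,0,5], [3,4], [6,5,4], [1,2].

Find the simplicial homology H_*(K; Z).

K has 8 vertices, 11 edges, 3 triangles.
rank ∂_0 = 0, rank ∂_1 = 7 ⇒ b_0 = 8 − 0 − 7 = 1; all invariant factors of ∂_1 are 1 so no torsion. So H_0 = Z.
rank ∂_1 = 7, rank ∂_2 = 3 ⇒ b_1 = 11 − 7 − 3 = 1; all invariant factors of ∂_2 are 1 so no torsion. So H_1 = Z.
rank ∂_2 = 3, rank ∂_3 = 0 ⇒ b_2 = 3 − 3 − 0 = 0. So H_2 = 0.

H_0 ≅ Z,  H_1 ≅ Z,  H_2 = 0.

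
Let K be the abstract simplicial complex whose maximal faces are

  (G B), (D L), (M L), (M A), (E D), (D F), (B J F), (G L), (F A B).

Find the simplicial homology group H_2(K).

Take the total order A < B < D < E < F < G < J < L < M on the vertex set. Then K (dimension 2) consists of the simplices:

  0-simplices (9): A, B, D, E, F, G, J, L, M
  1-simplices (12): AB, AF, AM, BF, BG, BJ, DE, DF, DL, FJ, GL, LM
  2-simplices (2): ABF, BFJ

giving chain groups C_0 ≅ Z^9, C_1 ≅ Z^12, C_2 ≅ Z^2.

∂_1: C_1 → C_0 sends each edge [p,q] (with p < q) to q − p.
This gives a 9×12 integer matrix of rank 8; reducing to Smith normal form yields diagonal entries (1,1,1,1,1,1,1,1).

Boundary ∂_2: C_2 → C_1 maps a triangle to the signed sum of its edges. For instance
  ∂ABF = BF − AF + AB,
  ∂BFJ = FJ − BJ + BF.
This gives a 12×2 integer matrix of rank 2; reducing to Smith normal form yields diagonal entries (1,1).

From H_k ≅ ker(∂_k) / im(∂_{k+1}) we obtain:

  H_2: rank ker ∂_2 − rank ∂_3 = (2 − 2) − 0 = 0, and there is no ∂_3, so H_2 ≅ 0.

H_2 ≅ 0.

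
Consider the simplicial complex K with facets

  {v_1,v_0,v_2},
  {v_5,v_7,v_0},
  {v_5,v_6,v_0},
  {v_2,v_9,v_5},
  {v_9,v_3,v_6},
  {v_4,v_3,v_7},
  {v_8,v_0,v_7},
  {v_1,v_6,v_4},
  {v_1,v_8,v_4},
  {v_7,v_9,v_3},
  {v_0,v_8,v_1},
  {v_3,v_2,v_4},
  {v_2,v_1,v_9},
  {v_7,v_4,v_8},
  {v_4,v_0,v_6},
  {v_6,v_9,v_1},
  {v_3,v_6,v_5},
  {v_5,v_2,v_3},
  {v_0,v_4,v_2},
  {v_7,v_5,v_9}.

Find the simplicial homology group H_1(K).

H_1 = Z ⊕ Z/2.

We work with the vertex ordering v_0 < v_1 < v_2 < v_3 < v_4 < v_5 < v_6 < v_7 < v_8 < v_9. The simplices of K, each written with vertices in increasing order, are:

  0-simplices (10): [v_0], [v_1], [v_2], [v_3], [v_4], [v_5], [v_6], [v_7], [v_8], [v_9]
  1-simplices (30): (30 of them)
  2-simplices (20): (20 of them)

giving chain groups C_0 ≅ Z^10, C_1 ≅ Z^30, C_2 ≅ Z^20.

The boundary map ∂_1: C_1 → C_0 maps an edge to its endpoints' difference, ∂[p,q] = q − p.
This gives a 10×30 integer matrix of rank 9; reducing to Smith normal form yields diagonal entries (1,1,1,1,1,1,1,1,1).

∂_2: C_2 → C_1 acts by ∂[p,q,r] = [q,r] − [p,r] + [p,q]. For instance
  ∂[v_1,v_2,v_9] = [v_2,v_9] − [v_1,v_9] + [v_1,v_2],
  ∂[v_0,v_5,v_6] = [v_5,v_6] − [v_0,v_6] + [v_0,v_5].
The resulting 30×20 matrix has rank 20, and its Smith normal form has invariant factors (1,1,1,1,1,1,1,1,1,1,1,1,1,1,1,1,1,1,1,2).

From H_k ≅ ker(∂_k) / im(∂_{k+1}) we obtain:

  H_1: rank ker ∂_1 − rank ∂_2 = (30 − 9) − 20 = 1, and ∂_2 has invariant factor 2 > 1, so H_1 ≅ Z ⊕ Z/2.

(K is a triangulation of the Klein bottle.)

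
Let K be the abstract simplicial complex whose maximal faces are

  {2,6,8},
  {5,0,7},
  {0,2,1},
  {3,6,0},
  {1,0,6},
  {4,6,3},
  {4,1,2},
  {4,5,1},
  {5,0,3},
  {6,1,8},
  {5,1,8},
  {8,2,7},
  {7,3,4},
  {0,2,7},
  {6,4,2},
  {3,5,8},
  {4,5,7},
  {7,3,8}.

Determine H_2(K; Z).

H_2 = 0.

K has 9 vertices, 27 edges, 18 triangles.
rank ∂_2 = 18, rank ∂_3 = 0 ⇒ b_2 = 18 − 18 − 0 = 0. So H_2 = 0.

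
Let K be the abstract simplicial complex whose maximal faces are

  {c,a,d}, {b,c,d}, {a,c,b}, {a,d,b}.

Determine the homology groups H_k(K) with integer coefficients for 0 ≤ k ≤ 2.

H_0 = Z,  H_1 = 0,  H_2 = Z.

Take the total order a < b < c < d on the vertex set. Then K (dimension 2) consists of the simplices:

  0-simplices (4): a, b, c, d
  1-simplices (6): ab, ac, ad, bc, bd, cd
  2-simplices (4): abc, abd, acd, bcd

Hence C_0 ≅ Z^4, C_1 ≅ Z^6, C_2 ≅ Z^4.

∂_1: C_1 → C_0 is given by ∂[p,q] = [q] − [p]. For instance
  ∂ab = b − a.
The 4×6 boundary matrix has rank 3 and Smith normal form diag(1,1,1).

Boundary ∂_2: C_2 → C_1 acts by ∂[p,q,r] = [q,r] − [p,r] + [p,q]. For instance
  ∂acd = cd − ad + ac,
  ∂abc = bc − ac + ab.
The 6×4 boundary matrix has rank 3 and Smith normal form diag(1,1,1).

Now H_k = ker ∂_k / im ∂_{k+1}, so:

  H_0: rank C_0 − rank ∂_1 = 4 − 3 = 1, and the invariant factors of ∂_1 are all 1, so H_0 = Z.
  H_1: rank ker ∂_1 − rank ∂_2 = (6 − 3) − 3 = 0, and the invariant factors of ∂_2 are all 1, so H_1 = 0.
  H_2: rank ker ∂_2 − rank ∂_3 = (4 − 3) − 0 = 1, and there is no ∂_3, so H_2 = Z.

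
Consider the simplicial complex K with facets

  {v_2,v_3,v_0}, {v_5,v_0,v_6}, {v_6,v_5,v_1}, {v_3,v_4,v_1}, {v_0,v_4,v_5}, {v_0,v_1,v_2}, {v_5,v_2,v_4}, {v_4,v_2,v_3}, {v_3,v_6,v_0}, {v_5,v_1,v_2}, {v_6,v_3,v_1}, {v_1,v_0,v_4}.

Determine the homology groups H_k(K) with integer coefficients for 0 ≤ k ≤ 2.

We work with the vertex ordering v_0 < v_1 < v_2 < v_3 < v_4 < v_5 < v_6. The simplices of K, each written with vertices in increasing order, are:

  0-simplices (7): [v_0], [v_1], [v_2], [v_3], [v_4], [v_5], [v_6]
  1-simplices (18): (18 of them)
  2-simplices (12): (12 of them)

Hence C_0 ≅ Z^7, C_1 ≅ Z^18, C_2 ≅ Z^12.

The boundary map ∂_1: C_1 → C_0 maps an edge to its endpoints' difference, ∂[p,q] = q − p. For instance
  ∂[v_5,v_6] = [v_6] − [v_5].
The resulting 7×18 matrix has rank 6, and its Smith normal form has invariant factors (1,1,1,1,1,1).

The boundary map ∂_2: C_2 → C_1 acts by ∂[p,q,r] = [q,r] − [p,r] + [p,q]. For instance
  ∂[v_0,v_2,v_3] = [v_2,v_3] − [v_0,v_3] + [v_0,v_2],
  ∂[v_1,v_3,v_4] = [v_3,v_4] − [v_1,v_4] + [v_1,v_3].
This gives a 18×12 integer matrix of rank 12; reducing to Smith normal form yields diagonal entries (1,1,1,1,1,1,1,1,1,1,1,2).

Computing H_k = (kernel of ∂_k) / (image of ∂_{k+1}):

  H_0: rank C_0 − rank ∂_1 = 7 − 6 = 1, and the invariant factors of ∂_1 are all 1, so H_0 = Z.
  H_1: rank ker ∂_1 − rank ∂_2 = (18 − 6) − 12 = 0, and ∂_2 has invariant factor 2 > 1, so H_1 = Z/2Z.
  H_2: rank ker ∂_2 − rank ∂_3 = (12 − 12) − 0 = 0, and there is no ∂_3, so H_2 = 0.

(K is a triangulation of the real projective plane RP^2.)

H_0 ≅ Z,  H_1 ≅ Z/2Z,  H_2 = 0.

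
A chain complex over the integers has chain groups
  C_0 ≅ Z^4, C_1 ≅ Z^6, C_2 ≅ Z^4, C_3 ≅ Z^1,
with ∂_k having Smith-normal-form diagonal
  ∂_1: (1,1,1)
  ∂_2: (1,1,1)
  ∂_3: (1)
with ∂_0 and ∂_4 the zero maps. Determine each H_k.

H_0: b_0 = 4 − 0 − 3 = 1; torsion from ∂_1 factors > 1: none. So H_0 ≅ Z.
H_1: b_1 = 6 − 3 − 3 = 0; torsion from ∂_2 factors > 1: none. So H_1 ≅ 0.
H_2: b_2 = 4 − 3 − 1 = 0; torsion from ∂_3 factors > 1: none. So H_2 ≅ 0.
H_3: b_3 = 1 − 1 − 0 = 0; torsion from ∂_4 factors > 1: none. So H_3 ≅ 0.

H_0 ≅ Z,  H_1 = 0,  H_2 = 0,  H_3 = 0.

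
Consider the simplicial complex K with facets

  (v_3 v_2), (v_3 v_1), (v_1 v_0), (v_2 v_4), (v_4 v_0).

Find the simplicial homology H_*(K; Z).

H_0 = Z,  H_1 = Z.

K has 5 vertices, 5 edges.
rank ∂_0 = 0, rank ∂_1 = 4 ⇒ b_0 = 5 − 0 − 4 = 1; all invariant factors of ∂_1 are 1 so no torsion. So H_0 = Z.
rank ∂_1 = 4, rank ∂_2 = 0 ⇒ b_1 = 5 − 4 − 0 = 1. So H_1 = Z.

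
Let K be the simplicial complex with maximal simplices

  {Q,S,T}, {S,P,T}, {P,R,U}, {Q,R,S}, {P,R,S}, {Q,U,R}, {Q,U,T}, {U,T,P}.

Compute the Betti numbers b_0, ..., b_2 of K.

b_0 = 1, b_1 = 0, b_2 = 1.

Order the vertices as P < Q < R < S < T < U. Listing each simplex with vertices in this order, K has dimension 2 with simplices:

  0-simplices (6): P, Q, R, S, T, U
  1-simplices (12): PR, PS, PT, PU, QR, QS, QT, QU, RS, RU, ST, TU
  2-simplices (8): PRS, PRU, PST, PTU, QRS, QRU, QST, QTU

so the chain groups are C_0 ≅ Z^6, C_1 ≅ Z^12, C_2 ≅ Z^8.

∂_1: C_1 → C_0 is given by ∂[p,q] = [q] − [p]. For instance
  ∂PT = T − P.
The resulting 6×12 matrix has rank 5, and its Smith normal form has invariant factors (1,1,1,1,1).

The boundary map ∂_2: C_2 → C_1 acts by ∂[p,q,r] = [q,r] − [p,r] + [p,q]. For instance
  ∂PRU = RU − PU + PR,
  ∂PRS = RS − PS + PR.
The 12×8 boundary matrix has rank 7 and Smith normal form diag(1,1,1,1,1,1,1).

From H_k ≅ ker(∂_k) / im(∂_{k+1}) we obtain:

  H_0: rank C_0 − rank ∂_1 = 6 − 5 = 1, and the invariant factors of ∂_1 are all 1, so H_0 = Z.
  H_1: rank ker ∂_1 − rank ∂_2 = (12 − 5) − 7 = 0, and the invariant factors of ∂_2 are all 1, so H_1 = 0.
  H_2: rank ker ∂_2 − rank ∂_3 = (8 − 7) − 0 = 1, and there is no ∂_3, so H_2 = Z.

As a check, the Euler characteristic is 6 − 12 + 8 = 2, which agrees with 1 − 0 + 1 = 2.

Hence the Betti numbers are b_0 = 1, b_1 = 0, b_2 = 1.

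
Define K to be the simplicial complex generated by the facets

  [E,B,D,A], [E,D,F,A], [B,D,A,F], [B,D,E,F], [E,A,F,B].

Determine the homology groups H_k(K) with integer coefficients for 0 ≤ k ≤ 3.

We work with the vertex ordering A < B < D < E < F. The simplices of K, each written with vertices in increasing order, are:

  0-simplices (5): A, B, D, E, F
  1-simplices (10): AB, AD, AE, AF, BD, BE, BF, DE, DF, EF
  2-simplices (10): ABD, ABE, ABF, ADE, ADF, AEF, BDE, BDF, BEF, DEF
  3-simplices (5): ABDE, ABDF, ABEF, ADEF, BDEF

Hence C_0 ≅ Z^5, C_1 ≅ Z^10, C_2 ≅ Z^10, C_3 ≅ Z^5.

Boundary ∂_1: C_1 → C_0 sends each edge [p,q] (with p < q) to q − p. For instance
  ∂AE = E − A.
The resulting 5×10 matrix has rank 4, and its Smith normal form has invariant factors (1,1,1,1).

The boundary map ∂_2: C_2 → C_1 sends each 2-simplex [p,q,r] to [q,r] − [p,r] + [p,q]. For instance
  ∂ABD = BD − AD + AB,
  ∂ADE = DE − AE + AD.
This gives a 10×10 integer matrix of rank 6; reducing to Smith normal form yields diagonal entries (1,1,1,1,1,1).

Boundary ∂_3: C_3 → C_2 sends each 3-simplex σ to the alternating sum Σ_i (−1)^i (σ with its i-th vertex removed). For instance
  ∂ABEF = BEF − AEF + ABF − ABE,
  ∂BDEF = DEF − BEF + BDF − BDE.
The 10×5 boundary matrix has rank 4 and Smith normal form diag(1,1,1,1).

From H_k ≅ ker(∂_k) / im(∂_{k+1}) we obtain:

  H_0: rank C_0 − rank ∂_1 = 5 − 4 = 1, and the invariant factors of ∂_1 are all 1, so H_0 ≅ Z.
  H_1: rank ker ∂_1 − rank ∂_2 = (10 − 4) − 6 = 0, and the invariant factors of ∂_2 are all 1, so H_1 ≅ 0.
  H_2: rank ker ∂_2 − rank ∂_3 = (10 − 6) − 4 = 0, and the invariant factors of ∂_3 are all 1, so H_2 ≅ 0.
  H_3: rank ker ∂_3 − rank ∂_4 = (5 − 4) − 0 = 1, and there is no ∂_4, so H_3 ≅ Z.

H_0 = Z,  H_1 = 0,  H_2 = 0,  H_3 = Z.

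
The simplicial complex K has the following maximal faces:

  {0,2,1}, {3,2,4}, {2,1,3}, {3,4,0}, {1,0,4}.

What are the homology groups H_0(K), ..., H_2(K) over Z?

H_0 = Z,  H_1 = Z,  H_2 = 0.

Fix the vertex order 0 < 1 < 2 < 3 < 4 and write every simplex with vertices in increasing order. Then dim K = 2 and the simplices of K are:

  0-simplices (5): [0], [1], [2], [3], [4]
  1-simplices (10): [0,1], [0,2], [0,3], [0,4], [1,2], [1,3], [1,4], [2,3], [2,4], [3,4]
  2-simplices (5): [0,1,2], [0,1,4], [0,3,4], [1,2,3], [2,3,4]

giving chain groups C_0 ≅ Z^5, C_1 ≅ Z^10, C_2 ≅ Z^5.

The boundary map ∂_1: C_1 → C_0 is given by ∂[p,q] = [q] − [p]. For instance
  ∂[1,2] = [2] − [1].
The 5×10 boundary matrix has rank 4 and Smith normal form diag(1,1,1,1).

Boundary ∂_2: C_2 → C_1 sends each 2-simplex [p,q,r] to [q,r] − [p,r] + [p,q]. For instance
  ∂[0,1,4] = [1,4] − [0,4] + [0,1],
  ∂[1,2,3] = [2,3] − [1,3] + [1,2].
The 10×5 boundary matrix has rank 5 and Smith normal form diag(1,1,1,1,1).

Now H_k = ker ∂_k / im ∂_{k+1}, so:

  H_0: rank C_0 − rank ∂_1 = 5 − 4 = 1, and the invariant factors of ∂_1 are all 1, so H_0 ≅ Z.
  H_1: rank ker ∂_1 − rank ∂_2 = (10 − 4) − 5 = 1, and the invariant factors of ∂_2 are all 1, so H_1 ≅ Z.
  H_2: rank ker ∂_2 − rank ∂_3 = (5 − 5) − 0 = 0, and there is no ∂_3, so H_2 ≅ 0.

As a check, the Euler characteristic is 5 − 10 + 5 = 0, which agrees with 1 − 1 + 0 = 0.
(K is a triangulation of the Möbius band.)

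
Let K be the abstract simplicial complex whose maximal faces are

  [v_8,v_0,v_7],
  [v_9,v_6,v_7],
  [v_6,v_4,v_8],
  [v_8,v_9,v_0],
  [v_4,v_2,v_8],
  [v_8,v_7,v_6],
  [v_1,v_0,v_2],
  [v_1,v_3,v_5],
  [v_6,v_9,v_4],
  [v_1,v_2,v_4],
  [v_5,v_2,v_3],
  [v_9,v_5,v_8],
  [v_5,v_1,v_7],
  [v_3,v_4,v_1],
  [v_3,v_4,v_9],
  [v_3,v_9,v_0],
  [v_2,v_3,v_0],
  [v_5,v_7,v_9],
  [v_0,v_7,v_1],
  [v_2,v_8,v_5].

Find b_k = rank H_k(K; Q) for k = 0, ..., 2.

b_0 = 1, b_1 = 1, b_2 = 0.

Order the vertices as v_0 < v_1 < v_2 < v_3 < v_4 < v_5 < v_6 < v_7 < v_8 < v_9. Listing each simplex with vertices in this order, K has dimension 2 with simplices:

  0-simplices (10): [v_0], [v_1], [v_2], [v_3], [v_4], [v_5], [v_6], [v_7], [v_8], [v_9]
  1-simplices (30): (30 of them)
  2-simplices (20): (20 of them)

so the chain groups are C_0 ≅ Z^10, C_1 ≅ Z^30, C_2 ≅ Z^20.

∂_1: C_1 → C_0 maps an edge to its endpoints' difference, ∂[p,q] = q − p. For instance
  ∂[v_6,v_8] = [v_8] − [v_6].
The resulting 10×30 matrix has rank 9, and its Smith normal form has invariant factors (1,1,1,1,1,1,1,1,1).

∂_2: C_2 → C_1 sends each 2-simplex [p,q,r] to [q,r] − [p,r] + [p,q]. For instance
  ∂[v_2,v_3,v_5] = [v_3,v_5] − [v_2,v_5] + [v_2,v_3],
  ∂[v_4,v_6,v_8] = [v_6,v_8] − [v_4,v_8] + [v_4,v_6].
The 30×20 boundary matrix has rank 20 and Smith normal form diag(1,1,1,1,1,1,1,1,1,1,1,1,1,1,1,1,1,1,1,2).

Reading off H_k = ker ∂_k / im ∂_{k+1}:

  H_0: rank C_0 − rank ∂_1 = 10 − 9 = 1, and the invariant factors of ∂_1 are all 1, so H_0 = Z.
  H_1: rank ker ∂_1 − rank ∂_2 = (30 − 9) − 20 = 1, and ∂_2 has invariant factor 2 > 1, so H_1 = Z ⊕ Z/2Z.
  H_2: rank ker ∂_2 − rank ∂_3 = (20 − 20) − 0 = 0, and there is no ∂_3, so H_2 = 0.

(K is a triangulation of the Klein bottle.)

Hence the Betti numbers are b_0 = 1, b_1 = 1, b_2 = 0.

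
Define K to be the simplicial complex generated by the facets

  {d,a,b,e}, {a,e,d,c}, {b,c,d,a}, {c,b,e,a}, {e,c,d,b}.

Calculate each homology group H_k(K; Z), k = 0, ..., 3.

Fix the vertex order a < b < c < d < e and write every simplex with vertices in increasing order. Then dim K = 3 and the simplices of K are:

  0-simplices (5): a, b, c, d, e
  1-simplices (10): ab, ac, ad, ae, bc, bd, be, cd, ce, de
  2-simplices (10): abc, abd, abe, acd, ace, ade, bcd, bce, bde, cde
  3-simplices (5): abcd, abce, abde, acde, bcde

so the chain groups are C_0 ≅ Z^5, C_1 ≅ Z^10, C_2 ≅ Z^10, C_3 ≅ Z^5.

Boundary ∂_1: C_1 → C_0 sends each edge [p,q] (with p < q) to q − p.
As a 5×10 matrix over Z this has rank 4, with invariant factors (1,1,1,1).

The boundary map ∂_2: C_2 → C_1 sends each 2-simplex [p,q,r] to [q,r] − [p,r] + [p,q]. For instance
  ∂acd = cd − ad + ac,
  ∂abe = be − ae + ab.
The 10×10 boundary matrix has rank 6 and Smith normal form diag(1,1,1,1,1,1).

∂_3: C_3 → C_2 sends each 3-simplex σ to the alternating sum Σ_i (−1)^i (σ with its i-th vertex removed). For instance
  ∂abde = bde − ade + abe − abd,
  ∂acde = cde − ade + ace − acd.
The 10×5 boundary matrix has rank 4 and Smith normal form diag(1,1,1,1).

Reading off H_k = ker ∂_k / im ∂_{k+1}:

  H_0: rank C_0 − rank ∂_1 = 5 − 4 = 1, and the invariant factors of ∂_1 are all 1, so H_0 = Z.
  H_1: rank ker ∂_1 − rank ∂_2 = (10 − 4) − 6 = 0, and the invariant factors of ∂_2 are all 1, so H_1 = 0.
  H_2: rank ker ∂_2 − rank ∂_3 = (10 − 6) − 4 = 0, and the invariant factors of ∂_3 are all 1, so H_2 = 0.
  H_3: rank ker ∂_3 − rank ∂_4 = (5 − 4) − 0 = 1, and there is no ∂_4, so H_3 = Z.

H_0 ≅ Z,  H_1 = 0,  H_2 = 0,  H_3 ≅ Z.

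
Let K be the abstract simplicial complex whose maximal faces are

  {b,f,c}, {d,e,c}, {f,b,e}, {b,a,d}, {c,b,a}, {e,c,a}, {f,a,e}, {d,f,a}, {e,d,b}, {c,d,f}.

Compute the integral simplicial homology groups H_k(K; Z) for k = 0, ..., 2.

H_0 ≅ Z,  H_1 ≅ Z/2,  H_2 = 0.

Order the vertices as a < b < c < d < e < f. Listing each simplex with vertices in this order, K has dimension 2 with simplices:

  0-simplices (6): a, b, c, d, e, f
  1-simplices (15): ab, ac, ad, ae, af, bc, bd, be, bf, cd, ce, cf, de, df, ef
  2-simplices (10): abc, abd, ace, adf, aef, bcf, bde, bef, cde, cdf

Hence C_0 ≅ Z^6, C_1 ≅ Z^15, C_2 ≅ Z^10.

The boundary map ∂_1: C_1 → C_0 maps an edge to its endpoints' difference, ∂[p,q] = q − p. For instance
  ∂ab = b − a.
As a 6×15 matrix over Z this has rank 5, with invariant factors (1,1,1,1,1).

∂_2: C_2 → C_1 acts by ∂[p,q,r] = [q,r] − [p,r] + [p,q]. For instance
  ∂bef = ef − bf + be,
  ∂abd = bd − ad + ab.
This gives a 15×10 integer matrix of rank 10; reducing to Smith normal form yields diagonal entries (1,1,1,1,1,1,1,1,1,2).

Reading off H_k = ker ∂_k / im ∂_{k+1}:

  H_0: rank C_0 − rank ∂_1 = 6 − 5 = 1, and the invariant factors of ∂_1 are all 1, so H_0 = Z.
  H_1: rank ker ∂_1 − rank ∂_2 = (15 − 5) − 10 = 0, and ∂_2 has invariant factor 2 > 1, so H_1 = Z/2.
  H_2: rank ker ∂_2 − rank ∂_3 = (10 − 10) − 0 = 0, and there is no ∂_3, so H_2 = 0.

As a check, the Euler characteristic is 6 − 15 + 10 = 1, which agrees with 1 − 0 + 0 = 1.
(K is a triangulation of the real projective plane RP^2.)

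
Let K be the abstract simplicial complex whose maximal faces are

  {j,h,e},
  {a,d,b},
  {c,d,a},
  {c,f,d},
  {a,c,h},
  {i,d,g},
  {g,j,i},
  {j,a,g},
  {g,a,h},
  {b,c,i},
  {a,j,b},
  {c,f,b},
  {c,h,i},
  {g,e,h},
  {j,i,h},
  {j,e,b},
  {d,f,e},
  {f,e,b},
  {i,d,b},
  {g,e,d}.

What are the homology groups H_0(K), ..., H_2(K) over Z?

H_0 = Z,  H_1 = Z ⊕ Z/2Z,  H_2 = 0.

K has 10 vertices, 30 edges, 20 triangles.
rank ∂_0 = 0, rank ∂_1 = 9 ⇒ b_0 = 10 − 0 − 9 = 1; all invariant factors of ∂_1 are 1 so no torsion. So H_0 ≅ Z.
rank ∂_1 = 9, rank ∂_2 = 20 ⇒ b_1 = 30 − 9 − 20 = 1; ∂_2 has invariant factor(s) [2] giving torsion. So H_1 ≅ Z ⊕ Z/2Z.
rank ∂_2 = 20, rank ∂_3 = 0 ⇒ b_2 = 20 − 20 − 0 = 0. So H_2 ≅ 0.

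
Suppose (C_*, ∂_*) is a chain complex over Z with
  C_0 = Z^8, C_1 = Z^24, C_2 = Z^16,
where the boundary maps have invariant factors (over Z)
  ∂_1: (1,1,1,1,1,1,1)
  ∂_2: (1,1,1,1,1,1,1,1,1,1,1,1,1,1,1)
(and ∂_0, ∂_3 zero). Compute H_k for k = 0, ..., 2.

H_0 = Z,  H_1 = Z^2,  H_2 = Z.

H_0: b_0 = 8 − 0 − 7 = 1; torsion from ∂_1 factors > 1: none. So H_0 = Z.
H_1: b_1 = 24 − 7 − 15 = 2; torsion from ∂_2 factors > 1: none. So H_1 = Z^2.
H_2: b_2 = 16 − 15 − 0 = 1; torsion from ∂_3 factors > 1: none. So H_2 = Z.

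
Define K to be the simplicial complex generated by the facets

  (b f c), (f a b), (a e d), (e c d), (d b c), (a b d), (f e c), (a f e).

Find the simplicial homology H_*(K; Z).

Take the total order a < b < c < d < e < f on the vertex set. Then K (dimension 2) consists of the simplices:

  0-simplices (6): a, b, c, d, e, f
  1-simplices (12): ab, ad, ae, af, bc, bd, bf, cd, ce, cf, de, ef
  2-simplices (8): abd, abf, ade, aef, bcd, bcf, cde, cef

so the chain groups are C_0 ≅ Z^6, C_1 ≅ Z^12, C_2 ≅ Z^8.

Boundary ∂_1: C_1 → C_0 is given by ∂[p,q] = [q] − [p].
As a 6×12 matrix over Z this has rank 5, with invariant factors (1,1,1,1,1).

Boundary ∂_2: C_2 → C_1 sends each 2-simplex [p,q,r] to [q,r] − [p,r] + [p,q]. For instance
  ∂aef = ef − af + ae,
  ∂ade = de − ae + ad.
The resulting 12×8 matrix has rank 7, and its Smith normal form has invariant factors (1,1,1,1,1,1,1).

Now H_k = ker ∂_k / im ∂_{k+1}, so:

  H_0: rank C_0 − rank ∂_1 = 6 − 5 = 1, and the invariant factors of ∂_1 are all 1, so H_0 ≅ Z.
  H_1: rank ker ∂_1 − rank ∂_2 = (12 − 5) − 7 = 0, and the invariant factors of ∂_2 are all 1, so H_1 ≅ 0.
  H_2: rank ker ∂_2 − rank ∂_3 = (8 − 7) − 0 = 1, and there is no ∂_3, so H_2 ≅ Z.

(K is a triangulation of the 2-sphere S^2.)

H_0 ≅ Z,  H_1 = 0,  H_2 ≅ Z.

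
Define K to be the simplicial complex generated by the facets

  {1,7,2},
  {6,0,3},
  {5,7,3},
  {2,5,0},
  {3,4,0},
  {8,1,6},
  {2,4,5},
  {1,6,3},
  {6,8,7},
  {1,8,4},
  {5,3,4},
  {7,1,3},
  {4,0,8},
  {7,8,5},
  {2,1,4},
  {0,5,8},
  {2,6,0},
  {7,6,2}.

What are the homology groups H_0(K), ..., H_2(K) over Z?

H_0 ≅ Z,  H_1 ≅ Z ⊕ Z/2,  H_2 = 0.

Take the total order 0 < 1 < 2 < 3 < 4 < 5 < 6 < 7 < 8 on the vertex set. Then K (dimension 2) consists of the simplices:

  0-simplices (9): [0], [1], [2], [3], [4], [5], [6], [7], [8]
  1-simplices (27): (27 of them)
  2-simplices (18): [0,2,5], [0,2,6], [0,3,4], [0,3,6], [0,4,8], [0,5,8], [1,2,4], [1,2,7], [1,3,6], [1,3,7], [1,4,8], [1,6,8], [2,4,5], [2,6,7], [3,4,5], [3,5,7], [5,7,8], [6,7,8]

giving chain groups C_0 ≅ Z^9, C_1 ≅ Z^27, C_2 ≅ Z^18.

The boundary map ∂_1: C_1 → C_0 maps an edge to its endpoints' difference, ∂[p,q] = q − p.
This gives a 9×27 integer matrix of rank 8; reducing to Smith normal form yields diagonal entries (1,1,1,1,1,1,1,1).

∂_2: C_2 → C_1 maps a triangle to the signed sum of its edges. For instance
  ∂[0,2,5] = [2,5] − [0,5] + [0,2],
  ∂[1,3,6] = [3,6] − [1,6] + [1,3].
The resulting 27×18 matrix has rank 18, and its Smith normal form has invariant factors (1,1,1,1,1,1,1,1,1,1,1,1,1,1,1,1,1,2).

Reading off H_k = ker ∂_k / im ∂_{k+1}:

  H_0: rank C_0 − rank ∂_1 = 9 − 8 = 1, and the invariant factors of ∂_1 are all 1, so H_0 = Z.
  H_1: rank ker ∂_1 − rank ∂_2 = (27 − 8) − 18 = 1, and ∂_2 has invariant factor 2 > 1, so H_1 = Z ⊕ Z/2.
  H_2: rank ker ∂_2 − rank ∂_3 = (18 − 18) − 0 = 0, and there is no ∂_3, so H_2 = 0.

As a check, the Euler characteristic is 9 − 27 + 18 = 0, which agrees with 1 − 1 + 0 = 0.
(K is a triangulation of the Klein bottle.)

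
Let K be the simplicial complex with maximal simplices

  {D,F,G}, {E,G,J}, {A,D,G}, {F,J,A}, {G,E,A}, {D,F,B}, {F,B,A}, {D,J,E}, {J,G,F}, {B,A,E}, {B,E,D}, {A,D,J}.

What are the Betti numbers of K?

Fix the vertex order A < B < D < E < F < G < J and write every simplex with vertices in increasing order. Then dim K = 2 and the simplices of K are:

  0-simplices (7): A, B, D, E, F, G, J
  1-simplices (18): AB, AD, AE, AF, AG, AJ, BD, BE, BF, DE, DF, DG, DJ, EG, EJ, FG, FJ, GJ
  2-simplices (12): ABE, ABF, ADG, ADJ, AEG, AFJ, BDE, BDF, DEJ, DFG, EGJ, FGJ

so the chain groups are C_0 ≅ Z^7, C_1 ≅ Z^18, C_2 ≅ Z^12.

Boundary ∂_1: C_1 → C_0 sends each edge [p,q] (with p < q) to q − p.
The resulting 7×18 matrix has rank 6, and its Smith normal form has invariant factors (1,1,1,1,1,1).

∂_2: C_2 → C_1 maps a triangle to the signed sum of its edges. For instance
  ∂DEJ = EJ − DJ + DE,
  ∂ABE = BE − AE + AB.
The 18×12 boundary matrix has rank 12 and Smith normal form diag(1,1,1,1,1,1,1,1,1,1,1,2).

Reading off H_k = ker ∂_k / im ∂_{k+1}:

  H_0: rank C_0 − rank ∂_1 = 7 − 6 = 1, and the invariant factors of ∂_1 are all 1, so H_0 = Z.
  H_1: rank ker ∂_1 − rank ∂_2 = (18 − 6) − 12 = 0, and ∂_2 has invariant factor 2 > 1, so H_1 = Z_2.
  H_2: rank ker ∂_2 − rank ∂_3 = (12 − 12) − 0 = 0, and there is no ∂_3, so H_2 = 0.

Hence the Betti numbers are b_0 = 1, b_1 = 0, b_2 = 0.

b_0 = 1, b_1 = 0, b_2 = 0.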